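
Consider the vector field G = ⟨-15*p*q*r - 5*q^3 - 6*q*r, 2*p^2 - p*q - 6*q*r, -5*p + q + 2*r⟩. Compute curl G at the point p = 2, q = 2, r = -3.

(∇×G)₁ = ∂G₃/∂q − ∂G₂/∂r = 6*q + 1
(∇×G)₂ = ∂G₁/∂r − ∂G₃/∂p = -15*p*q - 6*q + 5
(∇×G)₃ = ∂G₂/∂p − ∂G₁/∂q = 15*p*r + 4*p + 15*q^2 - q + 6*r
∇×G = (6*q + 1, -15*p*q - 6*q + 5, 15*p*r + 4*p + 15*q^2 - q + 6*r)
At (2, 2, -3): (13, -67, -42).

(13, -67, -42)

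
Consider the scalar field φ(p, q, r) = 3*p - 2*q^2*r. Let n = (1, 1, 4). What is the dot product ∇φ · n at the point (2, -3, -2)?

-93

∂φ/∂p = 3
∂φ/∂q = -4*q*r
∂φ/∂r = -2*q^2
∇φ at (2, -3, -2) = (3, -24, -18)
∇φ · n = (3)(1) + (-24)(1) + (-18)(4) = -93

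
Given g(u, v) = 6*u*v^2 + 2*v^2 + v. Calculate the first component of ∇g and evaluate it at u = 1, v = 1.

(∇g)_1 = ∂g/∂u = 6*v^2
At (1, 1): 6.

6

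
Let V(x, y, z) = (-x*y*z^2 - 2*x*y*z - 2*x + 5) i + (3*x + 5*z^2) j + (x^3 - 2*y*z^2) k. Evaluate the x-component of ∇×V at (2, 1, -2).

(∇×V)_1 = ∂V₃/∂y − ∂V₂/∂z
= -2*z^2 − (10*z)
= -2*z^2 - 10*z
At (2, 1, -2): 12.

12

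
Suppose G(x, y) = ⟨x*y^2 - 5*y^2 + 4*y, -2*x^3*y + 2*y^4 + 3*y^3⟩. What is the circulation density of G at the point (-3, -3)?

∂G₂/∂x = -6*x^2*y
∂G₁/∂y = 2*x*y - 10*y + 4
Scalar curl = -6*x^2*y - 2*x*y + 10*y - 4
At (-3, -3): 110.

110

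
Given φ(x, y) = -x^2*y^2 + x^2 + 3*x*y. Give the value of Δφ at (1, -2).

∂²φ/∂x² = 2*(-y^2 + 1)
∂²φ/∂y² = -2*x^2
∇²φ = -2*x^2 - 2*y^2 + 2
At (1, -2): -8.

-8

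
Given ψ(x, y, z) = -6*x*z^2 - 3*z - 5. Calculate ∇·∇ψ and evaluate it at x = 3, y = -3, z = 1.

∂²ψ/∂x² = 0
∂²ψ/∂y² = 0
∂²ψ/∂z² = -12*x
∇²ψ = -12*x
At (3, -3, 1): -36.

-36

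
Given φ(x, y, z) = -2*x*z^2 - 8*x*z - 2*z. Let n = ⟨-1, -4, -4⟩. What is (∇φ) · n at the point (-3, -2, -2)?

∂φ/∂x = -2*z^2 - 8*z
∂φ/∂y = 0
∂φ/∂z = -4*x*z - 8*x - 2
∇φ at (-3, -2, -2) = (8, 0, -2)
∇φ · n = (8)(-1) + (0)(-4) + (-2)(-4) = 0

0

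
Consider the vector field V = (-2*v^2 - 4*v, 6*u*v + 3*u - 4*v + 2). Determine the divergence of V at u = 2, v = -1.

∂V₁/∂u = 0
∂V₂/∂v = 6*u - 4
∇·V = 6*u - 4
At (2, -1): 8.

8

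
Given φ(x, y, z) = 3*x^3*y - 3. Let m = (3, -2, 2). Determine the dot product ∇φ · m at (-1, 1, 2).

33

∂φ/∂x = 9*x^2*y
∂φ/∂y = 3*x^3
∂φ/∂z = 0
∇φ at (-1, 1, 2) = (9, -3, 0)
∇φ · m = (9)(3) + (-3)(-2) + (0)(2) = 33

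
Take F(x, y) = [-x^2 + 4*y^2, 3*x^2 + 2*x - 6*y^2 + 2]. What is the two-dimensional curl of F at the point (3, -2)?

36

∂F₂/∂x = 6*x + 2
∂F₁/∂y = 8*y
Scalar curl = 6*x - 8*y + 2
At (3, -2): 36.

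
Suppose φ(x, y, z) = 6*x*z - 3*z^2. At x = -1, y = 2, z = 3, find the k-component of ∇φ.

-24

(∇φ)_3 = ∂φ/∂z = 6*x - 6*z
At (-1, 2, 3): -24.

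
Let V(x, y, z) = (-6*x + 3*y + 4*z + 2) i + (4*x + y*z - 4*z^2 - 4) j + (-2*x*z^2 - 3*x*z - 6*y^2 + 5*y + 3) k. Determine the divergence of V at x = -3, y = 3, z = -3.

∂V₁/∂x = -6
∂V₂/∂y = z
∂V₃/∂z = -4*x*z - 3*x
∇·V = -4*x*z - 3*x + z - 6
At (-3, 3, -3): -36.

-36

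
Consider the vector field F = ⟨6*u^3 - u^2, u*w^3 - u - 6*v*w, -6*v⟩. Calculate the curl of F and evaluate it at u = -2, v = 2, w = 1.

(∇×F)₁ = ∂F₃/∂v − ∂F₂/∂w = -3*u*w^2 + 6*v - 6
(∇×F)₂ = ∂F₁/∂w − ∂F₃/∂u = 0
(∇×F)₃ = ∂F₂/∂u − ∂F₁/∂v = w^3 - 1
∇×F = (-3*u*w^2 + 6*v - 6, 0, w^3 - 1)
At (-2, 2, 1): (12, 0, 0).

(12, 0, 0)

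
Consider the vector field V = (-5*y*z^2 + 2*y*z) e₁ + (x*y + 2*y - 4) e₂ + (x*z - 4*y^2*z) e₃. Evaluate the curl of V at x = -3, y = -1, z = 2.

(16, 16, 15)

(∇×V)₁ = ∂V₃/∂y − ∂V₂/∂z = -8*y*z
(∇×V)₂ = ∂V₁/∂z − ∂V₃/∂x = -10*y*z + 2*y - z
(∇×V)₃ = ∂V₂/∂x − ∂V₁/∂y = y + 5*z^2 - 2*z
∇×V = (-8*y*z, -10*y*z + 2*y - z, y + 5*z^2 - 2*z)
At (-3, -1, 2): (16, 16, 15).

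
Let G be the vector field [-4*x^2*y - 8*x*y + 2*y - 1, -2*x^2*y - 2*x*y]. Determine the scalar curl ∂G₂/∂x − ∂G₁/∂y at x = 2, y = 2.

∂G₂/∂x = -4*x*y - 2*y
∂G₁/∂y = -4*x^2 - 8*x + 2
Scalar curl = 4*x^2 - 4*x*y + 8*x - 2*y - 2
At (2, 2): 10.

10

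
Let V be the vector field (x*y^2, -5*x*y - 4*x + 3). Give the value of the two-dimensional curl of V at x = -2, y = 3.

∂V₂/∂x = -5*y - 4
∂V₁/∂y = 2*x*y
Scalar curl = -2*x*y - 5*y - 4
At (-2, 3): -7.

-7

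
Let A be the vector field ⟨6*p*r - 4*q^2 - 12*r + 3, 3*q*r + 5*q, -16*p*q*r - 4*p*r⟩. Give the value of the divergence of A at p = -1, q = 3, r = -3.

30

∂A₁/∂p = 6*r
∂A₂/∂q = 3*r + 5
∂A₃/∂r = -16*p*q - 4*p
∇·A = -16*p*q - 4*p + 9*r + 5
At (-1, 3, -3): 30.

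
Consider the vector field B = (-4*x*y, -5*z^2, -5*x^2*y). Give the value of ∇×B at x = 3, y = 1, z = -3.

(∇×B)₁ = ∂B₃/∂y − ∂B₂/∂z = -5*x^2 + 10*z
(∇×B)₂ = ∂B₁/∂z − ∂B₃/∂x = 10*x*y
(∇×B)₃ = ∂B₂/∂x − ∂B₁/∂y = 4*x
∇×B = (-5*x^2 + 10*z, 10*x*y, 4*x)
At (3, 1, -3): (-75, 30, 12).

(-75, 30, 12)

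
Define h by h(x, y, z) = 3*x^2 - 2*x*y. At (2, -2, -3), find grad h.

∂h/∂x = 6*x - 2*y
∂h/∂y = -2*x
∂h/∂z = 0
∇h = (6*x - 2*y, -2*x, 0)
At (2, -2, -3): (16, -4, 0).

(16, -4, 0)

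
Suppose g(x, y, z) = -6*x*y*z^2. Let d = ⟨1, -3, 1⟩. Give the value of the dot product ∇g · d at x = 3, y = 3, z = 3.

∂g/∂x = -6*y*z^2
∂g/∂y = -6*x*z^2
∂g/∂z = -12*x*y*z
∇g at (3, 3, 3) = (-162, -162, -324)
∇g · d = (-162)(1) + (-162)(-3) + (-324)(1) = 0

0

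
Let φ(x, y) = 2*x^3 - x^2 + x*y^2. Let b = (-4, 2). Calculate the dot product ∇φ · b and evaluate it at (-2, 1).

-124

∂φ/∂x = 6*x^2 - 2*x + y^2
∂φ/∂y = 2*x*y
∇φ at (-2, 1) = (29, -4)
∇φ · b = (29)(-4) + (-4)(2) = -124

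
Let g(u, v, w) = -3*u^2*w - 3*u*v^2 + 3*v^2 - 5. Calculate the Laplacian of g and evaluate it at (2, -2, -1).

∂²g/∂u² = -6*w
∂²g/∂v² = 6*(-u + 1)
∂²g/∂w² = 0
∇²g = -6*u - 6*w + 6
At (2, -2, -1): 0.

0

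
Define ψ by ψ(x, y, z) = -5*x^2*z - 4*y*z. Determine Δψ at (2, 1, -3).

30

∂²ψ/∂x² = -10*z
∂²ψ/∂y² = 0
∂²ψ/∂z² = 0
∇²ψ = -10*z
At (2, 1, -3): 30.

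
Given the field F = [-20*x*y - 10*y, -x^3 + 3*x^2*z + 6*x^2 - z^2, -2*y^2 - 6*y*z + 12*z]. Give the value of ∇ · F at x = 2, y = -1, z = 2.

∂F₁/∂x = -20*y
∂F₂/∂y = 0
∂F₃/∂z = -6*y + 12
∇·F = -26*y + 12
At (2, -1, 2): 38.

38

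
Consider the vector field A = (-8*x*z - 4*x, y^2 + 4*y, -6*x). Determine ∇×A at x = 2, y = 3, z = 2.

(∇×A)₁ = ∂A₃/∂y − ∂A₂/∂z = 0
(∇×A)₂ = ∂A₁/∂z − ∂A₃/∂x = -8*x + 6
(∇×A)₃ = ∂A₂/∂x − ∂A₁/∂y = 0
∇×A = (0, -8*x + 6, 0)
At (2, 3, 2): (0, -10, 0).

(0, -10, 0)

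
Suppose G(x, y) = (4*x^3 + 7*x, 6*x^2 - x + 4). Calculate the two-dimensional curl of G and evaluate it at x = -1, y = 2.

∂G₂/∂x = 12*x - 1
∂G₁/∂y = 0
Scalar curl = 12*x - 1
At (-1, 2): -13.

-13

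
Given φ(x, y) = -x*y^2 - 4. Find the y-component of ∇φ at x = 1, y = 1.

-2

(∇φ)_2 = ∂φ/∂y = -2*x*y
At (1, 1): -2.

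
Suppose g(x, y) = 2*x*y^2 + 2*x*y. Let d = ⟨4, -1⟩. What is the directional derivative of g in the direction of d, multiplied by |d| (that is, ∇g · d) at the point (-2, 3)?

124

∂g/∂x = 2*y^2 + 2*y
∂g/∂y = 4*x*y + 2*x
∇g at (-2, 3) = (24, -28)
∇g · d = (24)(4) + (-28)(-1) = 124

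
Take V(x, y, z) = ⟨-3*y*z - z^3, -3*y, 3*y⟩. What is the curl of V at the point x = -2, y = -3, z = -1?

(3, 6, -3)

(∇×V)₁ = ∂V₃/∂y − ∂V₂/∂z = 3
(∇×V)₂ = ∂V₁/∂z − ∂V₃/∂x = -3*y - 3*z^2
(∇×V)₃ = ∂V₂/∂x − ∂V₁/∂y = 3*z
∇×V = (3, -3*y - 3*z^2, 3*z)
At (-2, -3, -1): (3, 6, -3).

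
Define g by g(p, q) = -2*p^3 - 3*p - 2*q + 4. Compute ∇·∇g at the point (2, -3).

∂²g/∂p² = -12*p
∂²g/∂q² = 0
∇²g = -12*p
At (2, -3): -24.

-24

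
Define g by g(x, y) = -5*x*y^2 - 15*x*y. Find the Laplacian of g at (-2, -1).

20

∂²g/∂x² = 0
∂²g/∂y² = -10*x
∇²g = -10*x
At (-2, -1): 20.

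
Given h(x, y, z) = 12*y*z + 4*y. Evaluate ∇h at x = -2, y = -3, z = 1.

∂h/∂x = 0
∂h/∂y = 12*z + 4
∂h/∂z = 12*y
∇h = (0, 12*z + 4, 12*y)
At (-2, -3, 1): (0, 16, -36).

(0, 16, -36)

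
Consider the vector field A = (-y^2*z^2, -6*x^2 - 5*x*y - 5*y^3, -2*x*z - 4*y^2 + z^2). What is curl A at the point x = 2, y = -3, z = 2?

(∇×A)₁ = ∂A₃/∂y − ∂A₂/∂z = -8*y
(∇×A)₂ = ∂A₁/∂z − ∂A₃/∂x = -2*y^2*z + 2*z
(∇×A)₃ = ∂A₂/∂x − ∂A₁/∂y = -12*x + 2*y*z^2 - 5*y
∇×A = (-8*y, -2*y^2*z + 2*z, -12*x + 2*y*z^2 - 5*y)
At (2, -3, 2): (24, -32, -33).

(24, -32, -33)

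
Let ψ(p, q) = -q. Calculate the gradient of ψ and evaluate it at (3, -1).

(0, -1)

∂ψ/∂p = 0
∂ψ/∂q = -1
∇ψ = (0, -1)
At (3, -1): (0, -1).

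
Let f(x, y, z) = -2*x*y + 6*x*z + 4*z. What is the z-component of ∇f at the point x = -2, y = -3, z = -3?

-8

(∇f)_3 = ∂f/∂z = 6*x + 4
At (-2, -3, -3): -8.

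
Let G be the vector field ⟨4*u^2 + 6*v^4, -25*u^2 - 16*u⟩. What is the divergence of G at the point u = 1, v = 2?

∂G₁/∂u = 8*u
∂G₂/∂v = 0
∇·G = 8*u
At (1, 2): 8.

8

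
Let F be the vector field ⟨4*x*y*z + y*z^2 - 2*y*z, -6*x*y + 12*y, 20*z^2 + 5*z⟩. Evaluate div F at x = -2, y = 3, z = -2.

-75

∂F₁/∂x = 4*y*z
∂F₂/∂y = -6*x + 12
∂F₃/∂z = 40*z + 5
∇·F = -6*x + 4*y*z + 40*z + 17
At (-2, 3, -2): -75.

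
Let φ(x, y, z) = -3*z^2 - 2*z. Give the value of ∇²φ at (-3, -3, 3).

∂²φ/∂x² = 0
∂²φ/∂y² = 0
∂²φ/∂z² = -6
∇²φ = -6
At (-3, -3, 3): -6.

-6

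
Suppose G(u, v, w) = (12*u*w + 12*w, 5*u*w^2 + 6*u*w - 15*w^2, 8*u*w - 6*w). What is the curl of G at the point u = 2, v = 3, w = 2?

(8, 20, 32)

(∇×G)₁ = ∂G₃/∂v − ∂G₂/∂w = -10*u*w - 6*u + 30*w
(∇×G)₂ = ∂G₁/∂w − ∂G₃/∂u = 12*u - 8*w + 12
(∇×G)₃ = ∂G₂/∂u − ∂G₁/∂v = 5*w^2 + 6*w
∇×G = (-10*u*w - 6*u + 30*w, 12*u - 8*w + 12, 5*w^2 + 6*w)
At (2, 3, 2): (8, 20, 32).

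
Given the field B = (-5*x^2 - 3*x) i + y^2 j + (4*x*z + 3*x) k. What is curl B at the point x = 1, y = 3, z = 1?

(∇×B)₁ = ∂B₃/∂y − ∂B₂/∂z = 0
(∇×B)₂ = ∂B₁/∂z − ∂B₃/∂x = -4*z - 3
(∇×B)₃ = ∂B₂/∂x − ∂B₁/∂y = 0
∇×B = (0, -4*z - 3, 0)
At (1, 3, 1): (0, -7, 0).

(0, -7, 0)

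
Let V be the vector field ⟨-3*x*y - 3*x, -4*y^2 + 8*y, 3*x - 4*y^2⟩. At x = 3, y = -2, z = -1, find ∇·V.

27

∂V₁/∂x = -3*y - 3
∂V₂/∂y = -8*y + 8
∂V₃/∂z = 0
∇·V = -11*y + 5
At (3, -2, -1): 27.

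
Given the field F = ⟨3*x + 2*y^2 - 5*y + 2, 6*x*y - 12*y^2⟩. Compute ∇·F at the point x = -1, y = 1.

-27

∂F₁/∂x = 3
∂F₂/∂y = 6*x - 24*y
∇·F = 6*x - 24*y + 3
At (-1, 1): -27.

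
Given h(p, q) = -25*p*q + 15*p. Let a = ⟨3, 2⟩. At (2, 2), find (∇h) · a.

∂h/∂p = -25*q + 15
∂h/∂q = -25*p
∇h at (2, 2) = (-35, -50)
∇h · a = (-35)(3) + (-50)(2) = -205

-205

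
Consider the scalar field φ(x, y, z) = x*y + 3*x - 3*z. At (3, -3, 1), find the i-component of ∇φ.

0

(∇φ)_1 = ∂φ/∂x = y + 3
At (3, -3, 1): 0.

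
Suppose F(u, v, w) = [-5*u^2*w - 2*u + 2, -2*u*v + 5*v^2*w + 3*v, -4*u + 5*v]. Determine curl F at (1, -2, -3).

(-15, -1, 4)

(∇×F)₁ = ∂F₃/∂v − ∂F₂/∂w = -5*v^2 + 5
(∇×F)₂ = ∂F₁/∂w − ∂F₃/∂u = -5*u^2 + 4
(∇×F)₃ = ∂F₂/∂u − ∂F₁/∂v = -2*v
∇×F = (-5*v^2 + 5, -5*u^2 + 4, -2*v)
At (1, -2, -3): (-15, -1, 4).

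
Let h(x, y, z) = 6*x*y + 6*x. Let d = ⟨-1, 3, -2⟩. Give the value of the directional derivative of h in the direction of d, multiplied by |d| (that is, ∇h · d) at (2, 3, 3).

∂h/∂x = 6*y + 6
∂h/∂y = 6*x
∂h/∂z = 0
∇h at (2, 3, 3) = (24, 12, 0)
∇h · d = (24)(-1) + (12)(3) + (0)(-2) = 12

12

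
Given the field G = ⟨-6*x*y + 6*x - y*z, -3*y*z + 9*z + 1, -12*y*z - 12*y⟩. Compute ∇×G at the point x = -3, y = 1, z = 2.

(-42, -1, -16)

(∇×G)₁ = ∂G₃/∂y − ∂G₂/∂z = 3*y - 12*z - 21
(∇×G)₂ = ∂G₁/∂z − ∂G₃/∂x = -y
(∇×G)₃ = ∂G₂/∂x − ∂G₁/∂y = 6*x + z
∇×G = (3*y - 12*z - 21, -y, 6*x + z)
At (-3, 1, 2): (-42, -1, -16).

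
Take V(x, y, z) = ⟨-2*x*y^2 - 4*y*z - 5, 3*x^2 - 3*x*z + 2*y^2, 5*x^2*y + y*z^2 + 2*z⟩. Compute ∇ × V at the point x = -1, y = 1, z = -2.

(∇×V)₁ = ∂V₃/∂y − ∂V₂/∂z = 5*x^2 + 3*x + z^2
(∇×V)₂ = ∂V₁/∂z − ∂V₃/∂x = -10*x*y - 4*y
(∇×V)₃ = ∂V₂/∂x − ∂V₁/∂y = 4*x*y + 6*x + z
∇×V = (5*x^2 + 3*x + z^2, -10*x*y - 4*y, 4*x*y + 6*x + z)
At (-1, 1, -2): (6, 6, -12).

(6, 6, -12)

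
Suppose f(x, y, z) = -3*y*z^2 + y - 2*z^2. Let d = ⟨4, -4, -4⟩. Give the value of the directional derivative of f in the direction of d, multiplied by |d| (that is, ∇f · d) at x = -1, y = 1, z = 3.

∂f/∂x = 0
∂f/∂y = -3*z^2 + 1
∂f/∂z = -6*y*z - 4*z
∇f at (-1, 1, 3) = (0, -26, -30)
∇f · d = (0)(4) + (-26)(-4) + (-30)(-4) = 224

224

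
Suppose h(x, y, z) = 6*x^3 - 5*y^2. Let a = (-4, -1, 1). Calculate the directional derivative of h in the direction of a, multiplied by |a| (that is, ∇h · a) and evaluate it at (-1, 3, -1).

∂h/∂x = 18*x^2
∂h/∂y = -10*y
∂h/∂z = 0
∇h at (-1, 3, -1) = (18, -30, 0)
∇h · a = (18)(-4) + (-30)(-1) + (0)(1) = -42

-42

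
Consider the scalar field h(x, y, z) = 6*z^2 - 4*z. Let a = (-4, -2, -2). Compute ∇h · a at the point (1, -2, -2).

∂h/∂x = 0
∂h/∂y = 0
∂h/∂z = 12*z - 4
∇h at (1, -2, -2) = (0, 0, -28)
∇h · a = (0)(-4) + (0)(-2) + (-28)(-2) = 56

56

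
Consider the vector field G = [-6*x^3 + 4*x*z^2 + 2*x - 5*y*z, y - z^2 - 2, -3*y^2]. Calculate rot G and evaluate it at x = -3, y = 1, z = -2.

(-10, 43, -10)

(∇×G)₁ = ∂G₃/∂y − ∂G₂/∂z = -6*y + 2*z
(∇×G)₂ = ∂G₁/∂z − ∂G₃/∂x = 8*x*z - 5*y
(∇×G)₃ = ∂G₂/∂x − ∂G₁/∂y = 5*z
∇×G = (-6*y + 2*z, 8*x*z - 5*y, 5*z)
At (-3, 1, -2): (-10, 43, -10).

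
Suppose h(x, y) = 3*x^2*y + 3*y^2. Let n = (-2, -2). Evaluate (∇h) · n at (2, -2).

48

∂h/∂x = 6*x*y
∂h/∂y = 3*x^2 + 6*y
∇h at (2, -2) = (-24, 0)
∇h · n = (-24)(-2) + (0)(-2) = 48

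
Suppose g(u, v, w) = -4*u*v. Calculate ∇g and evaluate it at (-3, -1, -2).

(4, 12, 0)

∂g/∂u = -4*v
∂g/∂v = -4*u
∂g/∂w = 0
∇g = (-4*v, -4*u, 0)
At (-3, -1, -2): (4, 12, 0).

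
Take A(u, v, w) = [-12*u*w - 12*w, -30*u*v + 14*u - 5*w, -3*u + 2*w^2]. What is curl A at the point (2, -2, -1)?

(∇×A)₁ = ∂A₃/∂v − ∂A₂/∂w = 5
(∇×A)₂ = ∂A₁/∂w − ∂A₃/∂u = -12*u - 9
(∇×A)₃ = ∂A₂/∂u − ∂A₁/∂v = -30*v + 14
∇×A = (5, -12*u - 9, -30*v + 14)
At (2, -2, -1): (5, -33, 74).

(5, -33, 74)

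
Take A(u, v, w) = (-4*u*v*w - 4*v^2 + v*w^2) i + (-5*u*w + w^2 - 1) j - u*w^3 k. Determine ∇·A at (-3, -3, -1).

∂A₁/∂u = -4*v*w
∂A₂/∂v = 0
∂A₃/∂w = -3*u*w^2
∇·A = -3*u*w^2 - 4*v*w
At (-3, -3, -1): -3.

-3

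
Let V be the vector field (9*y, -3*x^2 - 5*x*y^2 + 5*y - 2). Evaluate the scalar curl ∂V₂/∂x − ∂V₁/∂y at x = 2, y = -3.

-66

∂V₂/∂x = -6*x - 5*y^2
∂V₁/∂y = 9
Scalar curl = -6*x - 5*y^2 - 9
At (2, -3): -66.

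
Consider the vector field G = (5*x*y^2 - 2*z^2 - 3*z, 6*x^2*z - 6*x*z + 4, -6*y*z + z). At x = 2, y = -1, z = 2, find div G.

∂G₁/∂x = 5*y^2
∂G₂/∂y = 0
∂G₃/∂z = -6*y + 1
∇·G = 5*y^2 - 6*y + 1
At (2, -1, 2): 12.

12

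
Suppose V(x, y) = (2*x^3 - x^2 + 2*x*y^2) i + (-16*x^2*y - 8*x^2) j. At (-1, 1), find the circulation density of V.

52

∂V₂/∂x = -32*x*y - 16*x
∂V₁/∂y = 4*x*y
Scalar curl = -36*x*y - 16*x
At (-1, 1): 52.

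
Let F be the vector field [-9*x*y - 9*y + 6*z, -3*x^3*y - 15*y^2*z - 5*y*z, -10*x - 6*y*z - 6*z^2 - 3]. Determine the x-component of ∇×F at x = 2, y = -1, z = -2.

22

(∇×F)_1 = ∂F₃/∂y − ∂F₂/∂z
= -6*z − (-15*y^2 - 5*y)
= 15*y^2 + 5*y - 6*z
At (2, -1, -2): 22.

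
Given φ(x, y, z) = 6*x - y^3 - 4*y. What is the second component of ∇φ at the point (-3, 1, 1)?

-7

(∇φ)_2 = ∂φ/∂y = -3*y^2 - 4
At (-3, 1, 1): -7.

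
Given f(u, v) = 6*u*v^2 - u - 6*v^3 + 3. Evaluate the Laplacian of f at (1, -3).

120

∂²f/∂u² = 0
∂²f/∂v² = 12*(u - 3*v)
∇²f = 12*u - 36*v
At (1, -3): 120.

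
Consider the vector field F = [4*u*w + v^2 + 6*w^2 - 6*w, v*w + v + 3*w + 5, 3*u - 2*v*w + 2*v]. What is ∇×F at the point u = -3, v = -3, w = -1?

(∇×F)₁ = ∂F₃/∂v − ∂F₂/∂w = -v - 2*w - 1
(∇×F)₂ = ∂F₁/∂w − ∂F₃/∂u = 4*u + 12*w - 9
(∇×F)₃ = ∂F₂/∂u − ∂F₁/∂v = -2*v
∇×F = (-v - 2*w - 1, 4*u + 12*w - 9, -2*v)
At (-3, -3, -1): (4, -33, 6).

(4, -33, 6)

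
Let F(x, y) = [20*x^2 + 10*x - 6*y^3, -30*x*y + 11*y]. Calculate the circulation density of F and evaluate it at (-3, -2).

132

∂F₂/∂x = -30*y
∂F₁/∂y = -18*y^2
Scalar curl = 18*y^2 - 30*y
At (-3, -2): 132.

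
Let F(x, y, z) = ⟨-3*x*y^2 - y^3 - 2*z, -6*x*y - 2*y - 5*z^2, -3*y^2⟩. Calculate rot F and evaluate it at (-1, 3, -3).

(-48, -2, -9)

(∇×F)₁ = ∂F₃/∂y − ∂F₂/∂z = -6*y + 10*z
(∇×F)₂ = ∂F₁/∂z − ∂F₃/∂x = -2
(∇×F)₃ = ∂F₂/∂x − ∂F₁/∂y = 6*x*y + 3*y^2 - 6*y
∇×F = (-6*y + 10*z, -2, 6*x*y + 3*y^2 - 6*y)
At (-1, 3, -3): (-48, -2, -9).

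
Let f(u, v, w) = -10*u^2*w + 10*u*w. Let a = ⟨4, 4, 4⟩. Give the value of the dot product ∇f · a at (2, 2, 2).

∂f/∂u = -20*u*w + 10*w
∂f/∂v = 0
∂f/∂w = -10*u^2 + 10*u
∇f at (2, 2, 2) = (-60, 0, -20)
∇f · a = (-60)(4) + (0)(4) + (-20)(4) = -320

-320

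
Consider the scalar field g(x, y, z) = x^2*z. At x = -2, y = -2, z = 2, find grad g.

∂g/∂x = 2*x*z
∂g/∂y = 0
∂g/∂z = x^2
∇g = (2*x*z, 0, x^2)
At (-2, -2, 2): (-8, 0, 4).

(-8, 0, 4)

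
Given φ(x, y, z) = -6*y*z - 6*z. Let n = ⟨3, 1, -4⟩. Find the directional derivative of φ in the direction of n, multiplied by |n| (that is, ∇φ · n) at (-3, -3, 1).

∂φ/∂x = 0
∂φ/∂y = -6*z
∂φ/∂z = -6*y - 6
∇φ at (-3, -3, 1) = (0, -6, 12)
∇φ · n = (0)(3) + (-6)(1) + (12)(-4) = -54

-54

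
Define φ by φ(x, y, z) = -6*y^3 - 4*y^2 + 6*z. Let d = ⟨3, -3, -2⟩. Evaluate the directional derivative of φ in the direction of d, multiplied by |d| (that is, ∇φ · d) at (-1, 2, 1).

252

∂φ/∂x = 0
∂φ/∂y = -18*y^2 - 8*y
∂φ/∂z = 6
∇φ at (-1, 2, 1) = (0, -88, 6)
∇φ · d = (0)(3) + (-88)(-3) + (6)(-2) = 252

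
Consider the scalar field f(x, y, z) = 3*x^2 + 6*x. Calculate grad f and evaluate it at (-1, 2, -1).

(0, 0, 0)

∂f/∂x = 6*x + 6
∂f/∂y = 0
∂f/∂z = 0
∇f = (6*x + 6, 0, 0)
At (-1, 2, -1): (0, 0, 0).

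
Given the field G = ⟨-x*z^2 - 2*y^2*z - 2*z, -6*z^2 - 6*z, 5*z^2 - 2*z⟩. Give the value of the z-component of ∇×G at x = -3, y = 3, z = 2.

24

(∇×G)_3 = ∂G₂/∂x − ∂G₁/∂y
= 0 − (-4*y*z)
= 4*y*z
At (-3, 3, 2): 24.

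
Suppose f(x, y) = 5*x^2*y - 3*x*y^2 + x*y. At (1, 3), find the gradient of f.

(6, -12)

∂f/∂x = 10*x*y - 3*y^2 + y
∂f/∂y = 5*x^2 - 6*x*y + x
∇f = (10*x*y - 3*y^2 + y, 5*x^2 - 6*x*y + x)
At (1, 3): (6, -12).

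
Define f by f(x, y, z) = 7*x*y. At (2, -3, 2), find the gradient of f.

∂f/∂x = 7*y
∂f/∂y = 7*x
∂f/∂z = 0
∇f = (7*y, 7*x, 0)
At (2, -3, 2): (-21, 14, 0).

(-21, 14, 0)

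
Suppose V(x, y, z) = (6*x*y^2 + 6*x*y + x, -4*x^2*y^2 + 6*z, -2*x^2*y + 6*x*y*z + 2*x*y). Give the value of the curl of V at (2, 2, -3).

(∇×V)₁ = ∂V₃/∂y − ∂V₂/∂z = -2*x^2 + 6*x*z + 2*x - 6
(∇×V)₂ = ∂V₁/∂z − ∂V₃/∂x = 4*x*y - 6*y*z - 2*y
(∇×V)₃ = ∂V₂/∂x − ∂V₁/∂y = -8*x*y^2 - 12*x*y - 6*x
∇×V = (-2*x^2 + 6*x*z + 2*x - 6, 4*x*y - 6*y*z - 2*y, -8*x*y^2 - 12*x*y - 6*x)
At (2, 2, -3): (-46, 48, -124).

(-46, 48, -124)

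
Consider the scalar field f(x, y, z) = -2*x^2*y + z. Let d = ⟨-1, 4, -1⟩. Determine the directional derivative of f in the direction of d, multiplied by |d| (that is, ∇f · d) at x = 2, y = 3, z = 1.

-9

∂f/∂x = -4*x*y
∂f/∂y = -2*x^2
∂f/∂z = 1
∇f at (2, 3, 1) = (-24, -8, 1)
∇f · d = (-24)(-1) + (-8)(4) + (1)(-1) = -9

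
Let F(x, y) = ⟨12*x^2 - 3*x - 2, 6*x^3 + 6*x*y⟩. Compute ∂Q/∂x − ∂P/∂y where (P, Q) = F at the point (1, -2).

6

∂F₂/∂x = 18*x^2 + 6*y
∂F₁/∂y = 0
Scalar curl = 18*x^2 + 6*y
At (1, -2): 6.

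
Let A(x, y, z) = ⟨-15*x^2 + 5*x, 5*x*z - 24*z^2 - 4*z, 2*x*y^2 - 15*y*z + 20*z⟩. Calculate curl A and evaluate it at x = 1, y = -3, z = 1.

(∇×A)₁ = ∂A₃/∂y − ∂A₂/∂z = 4*x*y - 5*x + 33*z + 4
(∇×A)₂ = ∂A₁/∂z − ∂A₃/∂x = -2*y^2
(∇×A)₃ = ∂A₂/∂x − ∂A₁/∂y = 5*z
∇×A = (4*x*y - 5*x + 33*z + 4, -2*y^2, 5*z)
At (1, -3, 1): (20, -18, 5).

(20, -18, 5)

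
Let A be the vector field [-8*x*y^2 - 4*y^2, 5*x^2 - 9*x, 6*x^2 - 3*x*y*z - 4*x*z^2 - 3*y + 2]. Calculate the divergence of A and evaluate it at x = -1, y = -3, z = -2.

∂A₁/∂x = -8*y^2
∂A₂/∂y = 0
∂A₃/∂z = -3*x*y - 8*x*z
∇·A = -3*x*y - 8*x*z - 8*y^2
At (-1, -3, -2): -97.

-97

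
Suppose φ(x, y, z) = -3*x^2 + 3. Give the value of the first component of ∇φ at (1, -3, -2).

(∇φ)_1 = ∂φ/∂x = -6*x
At (1, -3, -2): -6.

-6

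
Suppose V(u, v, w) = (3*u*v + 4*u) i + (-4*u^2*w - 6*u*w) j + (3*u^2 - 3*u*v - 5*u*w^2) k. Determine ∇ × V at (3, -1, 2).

(∇×V)₁ = ∂V₃/∂v − ∂V₂/∂w = 4*u^2 + 3*u
(∇×V)₂ = ∂V₁/∂w − ∂V₃/∂u = -6*u + 3*v + 5*w^2
(∇×V)₃ = ∂V₂/∂u − ∂V₁/∂v = -8*u*w - 3*u - 6*w
∇×V = (4*u^2 + 3*u, -6*u + 3*v + 5*w^2, -8*u*w - 3*u - 6*w)
At (3, -1, 2): (45, -1, -69).

(45, -1, -69)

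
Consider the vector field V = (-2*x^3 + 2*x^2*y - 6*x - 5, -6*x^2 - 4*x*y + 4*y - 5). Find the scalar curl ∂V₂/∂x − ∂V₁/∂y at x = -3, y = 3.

∂V₂/∂x = -12*x - 4*y
∂V₁/∂y = 2*x^2
Scalar curl = -2*x^2 - 12*x - 4*y
At (-3, 3): 6.

6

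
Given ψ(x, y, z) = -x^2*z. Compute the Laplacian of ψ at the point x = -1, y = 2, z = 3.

∂²ψ/∂x² = -2*z
∂²ψ/∂y² = 0
∂²ψ/∂z² = 0
∇²ψ = -2*z
At (-1, 2, 3): -6.

-6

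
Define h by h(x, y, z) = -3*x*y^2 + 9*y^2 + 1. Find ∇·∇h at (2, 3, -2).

6

∂²h/∂x² = 0
∂²h/∂y² = 6*(-x + 3)
∂²h/∂z² = 0
∇²h = -6*x + 18
At (2, 3, -2): 6.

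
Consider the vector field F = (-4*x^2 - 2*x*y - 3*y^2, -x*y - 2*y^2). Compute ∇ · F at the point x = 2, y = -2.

-6

∂F₁/∂x = -8*x - 2*y
∂F₂/∂y = -x - 4*y
∇·F = -9*x - 6*y
At (2, -2): -6.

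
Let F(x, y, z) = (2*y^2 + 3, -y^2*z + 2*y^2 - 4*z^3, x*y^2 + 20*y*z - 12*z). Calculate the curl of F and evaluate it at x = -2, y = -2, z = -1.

(4, -4, 8)

(∇×F)₁ = ∂F₃/∂y − ∂F₂/∂z = 2*x*y + y^2 + 12*z^2 + 20*z
(∇×F)₂ = ∂F₁/∂z − ∂F₃/∂x = -y^2
(∇×F)₃ = ∂F₂/∂x − ∂F₁/∂y = -4*y
∇×F = (2*x*y + y^2 + 12*z^2 + 20*z, -y^2, -4*y)
At (-2, -2, -1): (4, -4, 8).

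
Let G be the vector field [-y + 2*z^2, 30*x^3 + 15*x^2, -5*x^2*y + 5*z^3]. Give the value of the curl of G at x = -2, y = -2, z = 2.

(∇×G)₁ = ∂G₃/∂y − ∂G₂/∂z = -5*x^2
(∇×G)₂ = ∂G₁/∂z − ∂G₃/∂x = 10*x*y + 4*z
(∇×G)₃ = ∂G₂/∂x − ∂G₁/∂y = 90*x^2 + 30*x + 1
∇×G = (-5*x^2, 10*x*y + 4*z, 90*x^2 + 30*x + 1)
At (-2, -2, 2): (-20, 48, 301).

(-20, 48, 301)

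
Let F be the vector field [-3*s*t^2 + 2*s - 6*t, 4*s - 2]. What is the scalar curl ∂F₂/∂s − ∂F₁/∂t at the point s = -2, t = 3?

∂F₂/∂s = 4
∂F₁/∂t = -6*s*t - 6
Scalar curl = 6*s*t + 10
At (-2, 3): -26.

-26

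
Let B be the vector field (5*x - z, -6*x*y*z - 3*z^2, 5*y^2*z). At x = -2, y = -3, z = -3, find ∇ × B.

(108, -1, -54)

(∇×B)₁ = ∂B₃/∂y − ∂B₂/∂z = 6*x*y + 10*y*z + 6*z
(∇×B)₂ = ∂B₁/∂z − ∂B₃/∂x = -1
(∇×B)₃ = ∂B₂/∂x − ∂B₁/∂y = -6*y*z
∇×B = (6*x*y + 10*y*z + 6*z, -1, -6*y*z)
At (-2, -3, -3): (108, -1, -54).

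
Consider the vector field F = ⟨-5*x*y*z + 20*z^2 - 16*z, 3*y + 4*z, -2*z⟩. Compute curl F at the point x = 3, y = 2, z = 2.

(∇×F)₁ = ∂F₃/∂y − ∂F₂/∂z = -4
(∇×F)₂ = ∂F₁/∂z − ∂F₃/∂x = -5*x*y + 40*z - 16
(∇×F)₃ = ∂F₂/∂x − ∂F₁/∂y = 5*x*z
∇×F = (-4, -5*x*y + 40*z - 16, 5*x*z)
At (3, 2, 2): (-4, 34, 30).

(-4, 34, 30)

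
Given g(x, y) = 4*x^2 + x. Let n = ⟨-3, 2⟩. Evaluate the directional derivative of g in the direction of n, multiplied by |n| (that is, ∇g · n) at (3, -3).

∂g/∂x = 8*x + 1
∂g/∂y = 0
∇g at (3, -3) = (25, 0)
∇g · n = (25)(-3) + (0)(2) = -75

-75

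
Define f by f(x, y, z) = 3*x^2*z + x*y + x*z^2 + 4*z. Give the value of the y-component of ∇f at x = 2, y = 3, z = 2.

(∇f)_2 = ∂f/∂y = x
At (2, 3, 2): 2.

2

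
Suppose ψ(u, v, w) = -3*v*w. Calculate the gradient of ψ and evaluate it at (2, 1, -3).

(0, 9, -3)

∂ψ/∂u = 0
∂ψ/∂v = -3*w
∂ψ/∂w = -3*v
∇ψ = (0, -3*w, -3*v)
At (2, 1, -3): (0, 9, -3).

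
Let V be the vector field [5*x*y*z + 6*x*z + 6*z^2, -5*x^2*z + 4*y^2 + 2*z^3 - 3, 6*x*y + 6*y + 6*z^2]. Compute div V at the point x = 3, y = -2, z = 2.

∂V₁/∂x = 5*y*z + 6*z
∂V₂/∂y = 8*y
∂V₃/∂z = 12*z
∇·V = 5*y*z + 8*y + 18*z
At (3, -2, 2): 0.

0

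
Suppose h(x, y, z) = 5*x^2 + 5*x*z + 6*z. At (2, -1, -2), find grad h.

(10, 0, 16)

∂h/∂x = 10*x + 5*z
∂h/∂y = 0
∂h/∂z = 5*x + 6
∇h = (10*x + 5*z, 0, 5*x + 6)
At (2, -1, -2): (10, 0, 16).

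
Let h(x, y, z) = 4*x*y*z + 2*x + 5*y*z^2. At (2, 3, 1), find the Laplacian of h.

30

∂²h/∂x² = 0
∂²h/∂y² = 0
∂²h/∂z² = 10*y
∇²h = 10*y
At (2, 3, 1): 30.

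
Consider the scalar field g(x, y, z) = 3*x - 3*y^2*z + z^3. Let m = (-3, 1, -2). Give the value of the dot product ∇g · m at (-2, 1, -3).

-39

∂g/∂x = 3
∂g/∂y = -6*y*z
∂g/∂z = -3*y^2 + 3*z^2
∇g at (-2, 1, -3) = (3, 18, 24)
∇g · m = (3)(-3) + (18)(1) + (24)(-2) = -39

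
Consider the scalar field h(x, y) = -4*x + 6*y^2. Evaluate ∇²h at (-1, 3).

12

∂²h/∂x² = 0
∂²h/∂y² = 12
∇²h = 12
At (-1, 3): 12.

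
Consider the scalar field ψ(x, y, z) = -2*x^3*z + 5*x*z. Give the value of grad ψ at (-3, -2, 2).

(-98, 0, 39)

∂ψ/∂x = -6*x^2*z + 5*z
∂ψ/∂y = 0
∂ψ/∂z = -2*x^3 + 5*x
∇ψ = (-6*x^2*z + 5*z, 0, -2*x^3 + 5*x)
At (-3, -2, 2): (-98, 0, 39).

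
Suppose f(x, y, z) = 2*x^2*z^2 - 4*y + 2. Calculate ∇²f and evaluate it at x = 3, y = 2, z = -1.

40

∂²f/∂x² = 4*z^2
∂²f/∂y² = 0
∂²f/∂z² = 4*x^2
∇²f = 4*x^2 + 4*z^2
At (3, 2, -1): 40.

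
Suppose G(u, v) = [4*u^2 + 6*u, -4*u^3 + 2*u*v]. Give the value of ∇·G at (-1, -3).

-4

∂G₁/∂u = 8*u + 6
∂G₂/∂v = 2*u
∇·G = 10*u + 6
At (-1, -3): -4.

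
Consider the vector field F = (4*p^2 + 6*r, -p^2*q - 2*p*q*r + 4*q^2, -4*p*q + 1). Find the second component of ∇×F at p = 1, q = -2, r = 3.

(∇×F)_2 = ∂F₁/∂r − ∂F₃/∂p
= 6 − (-4*q)
= 4*q + 6
At (1, -2, 3): -2.

-2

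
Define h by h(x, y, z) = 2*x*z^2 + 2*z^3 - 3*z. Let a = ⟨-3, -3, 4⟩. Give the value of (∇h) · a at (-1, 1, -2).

92

∂h/∂x = 2*z^2
∂h/∂y = 0
∂h/∂z = 4*x*z + 6*z^2 - 3
∇h at (-1, 1, -2) = (8, 0, 29)
∇h · a = (8)(-3) + (0)(-3) + (29)(4) = 92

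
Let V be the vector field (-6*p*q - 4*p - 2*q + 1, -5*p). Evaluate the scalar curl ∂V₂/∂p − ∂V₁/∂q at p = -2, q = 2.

-15

∂V₂/∂p = -5
∂V₁/∂q = -6*p - 2
Scalar curl = 6*p - 3
At (-2, 2): -15.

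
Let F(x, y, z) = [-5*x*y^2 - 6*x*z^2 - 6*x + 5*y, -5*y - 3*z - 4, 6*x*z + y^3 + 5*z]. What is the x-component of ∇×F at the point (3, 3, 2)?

30

(∇×F)_1 = ∂F₃/∂y − ∂F₂/∂z
= 3*y^2 − (-3)
= 3*y^2 + 3
At (3, 3, 2): 30.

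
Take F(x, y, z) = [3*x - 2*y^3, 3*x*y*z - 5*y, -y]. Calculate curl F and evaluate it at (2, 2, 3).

(∇×F)₁ = ∂F₃/∂y − ∂F₂/∂z = -3*x*y - 1
(∇×F)₂ = ∂F₁/∂z − ∂F₃/∂x = 0
(∇×F)₃ = ∂F₂/∂x − ∂F₁/∂y = 6*y^2 + 3*y*z
∇×F = (-3*x*y - 1, 0, 6*y^2 + 3*y*z)
At (2, 2, 3): (-13, 0, 42).

(-13, 0, 42)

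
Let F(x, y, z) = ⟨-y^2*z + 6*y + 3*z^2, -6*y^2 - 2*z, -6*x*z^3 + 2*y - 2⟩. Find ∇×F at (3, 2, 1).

(4, 8, -2)

(∇×F)₁ = ∂F₃/∂y − ∂F₂/∂z = 4
(∇×F)₂ = ∂F₁/∂z − ∂F₃/∂x = -y^2 + 6*z^3 + 6*z
(∇×F)₃ = ∂F₂/∂x − ∂F₁/∂y = 2*y*z - 6
∇×F = (4, -y^2 + 6*z^3 + 6*z, 2*y*z - 6)
At (3, 2, 1): (4, 8, -2).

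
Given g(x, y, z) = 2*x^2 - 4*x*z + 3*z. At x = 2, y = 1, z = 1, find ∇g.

(4, 0, -5)

∂g/∂x = 4*x - 4*z
∂g/∂y = 0
∂g/∂z = -4*x + 3
∇g = (4*x - 4*z, 0, -4*x + 3)
At (2, 1, 1): (4, 0, -5).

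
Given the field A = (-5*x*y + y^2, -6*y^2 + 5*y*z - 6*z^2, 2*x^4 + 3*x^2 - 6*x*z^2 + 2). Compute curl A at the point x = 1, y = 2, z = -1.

(-22, -8, 1)

(∇×A)₁ = ∂A₃/∂y − ∂A₂/∂z = -5*y + 12*z
(∇×A)₂ = ∂A₁/∂z − ∂A₃/∂x = -8*x^3 - 6*x + 6*z^2
(∇×A)₃ = ∂A₂/∂x − ∂A₁/∂y = 5*x - 2*y
∇×A = (-5*y + 12*z, -8*x^3 - 6*x + 6*z^2, 5*x - 2*y)
At (1, 2, -1): (-22, -8, 1).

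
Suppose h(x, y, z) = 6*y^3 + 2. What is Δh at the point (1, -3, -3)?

-108

∂²h/∂x² = 0
∂²h/∂y² = 36*y
∂²h/∂z² = 0
∇²h = 36*y
At (1, -3, -3): -108.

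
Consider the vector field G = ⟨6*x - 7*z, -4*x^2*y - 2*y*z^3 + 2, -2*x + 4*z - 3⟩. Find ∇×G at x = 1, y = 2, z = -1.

(∇×G)₁ = ∂G₃/∂y − ∂G₂/∂z = 6*y*z^2
(∇×G)₂ = ∂G₁/∂z − ∂G₃/∂x = -5
(∇×G)₃ = ∂G₂/∂x − ∂G₁/∂y = -8*x*y
∇×G = (6*y*z^2, -5, -8*x*y)
At (1, 2, -1): (12, -5, -16).

(12, -5, -16)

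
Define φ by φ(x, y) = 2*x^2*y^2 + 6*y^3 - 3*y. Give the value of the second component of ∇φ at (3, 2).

(∇φ)_2 = ∂φ/∂y = 4*x^2*y + 18*y^2 - 3
At (3, 2): 141.

141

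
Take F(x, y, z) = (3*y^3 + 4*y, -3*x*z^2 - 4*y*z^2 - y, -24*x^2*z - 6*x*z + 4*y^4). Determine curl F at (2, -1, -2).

(-24, -204, -25)

(∇×F)₁ = ∂F₃/∂y − ∂F₂/∂z = 6*x*z + 16*y^3 + 8*y*z
(∇×F)₂ = ∂F₁/∂z − ∂F₃/∂x = 48*x*z + 6*z
(∇×F)₃ = ∂F₂/∂x − ∂F₁/∂y = -9*y^2 - 3*z^2 - 4
∇×F = (6*x*z + 16*y^3 + 8*y*z, 48*x*z + 6*z, -9*y^2 - 3*z^2 - 4)
At (2, -1, -2): (-24, -204, -25).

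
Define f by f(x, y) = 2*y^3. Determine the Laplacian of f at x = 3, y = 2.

24

∂²f/∂x² = 0
∂²f/∂y² = 12*y
∇²f = 12*y
At (3, 2): 24.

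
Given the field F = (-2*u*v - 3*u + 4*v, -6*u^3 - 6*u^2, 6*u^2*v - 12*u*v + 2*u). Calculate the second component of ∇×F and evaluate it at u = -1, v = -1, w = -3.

(∇×F)_2 = ∂F₁/∂w − ∂F₃/∂u
= 0 − (12*u*v - 12*v + 2)
= -12*u*v + 12*v - 2
At (-1, -1, -3): -26.

-26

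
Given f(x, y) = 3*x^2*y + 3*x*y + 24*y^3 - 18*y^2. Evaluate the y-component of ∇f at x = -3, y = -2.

(∇f)_2 = ∂f/∂y = 3*x^2 + 3*x + 72*y^2 - 36*y
At (-3, -2): 378.

378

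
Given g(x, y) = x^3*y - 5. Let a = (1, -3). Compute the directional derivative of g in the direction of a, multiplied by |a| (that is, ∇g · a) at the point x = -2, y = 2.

48

∂g/∂x = 3*x^2*y
∂g/∂y = x^3
∇g at (-2, 2) = (24, -8)
∇g · a = (24)(1) + (-8)(-3) = 48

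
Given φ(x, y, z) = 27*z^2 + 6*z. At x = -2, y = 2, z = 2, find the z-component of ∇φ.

(∇φ)_3 = ∂φ/∂z = 54*z + 6
At (-2, 2, 2): 114.

114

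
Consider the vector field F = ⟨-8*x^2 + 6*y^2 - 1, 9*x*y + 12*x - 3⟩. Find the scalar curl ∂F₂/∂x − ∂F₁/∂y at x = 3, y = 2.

∂F₂/∂x = 9*y + 12
∂F₁/∂y = 12*y
Scalar curl = -3*y + 12
At (3, 2): 6.

6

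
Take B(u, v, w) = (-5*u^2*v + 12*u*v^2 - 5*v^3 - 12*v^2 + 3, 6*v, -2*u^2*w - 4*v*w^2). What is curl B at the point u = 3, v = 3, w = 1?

(∇×B)₁ = ∂B₃/∂v − ∂B₂/∂w = -4*w^2
(∇×B)₂ = ∂B₁/∂w − ∂B₃/∂u = 4*u*w
(∇×B)₃ = ∂B₂/∂u − ∂B₁/∂v = 5*u^2 - 24*u*v + 15*v^2 + 24*v
∇×B = (-4*w^2, 4*u*w, 5*u^2 - 24*u*v + 15*v^2 + 24*v)
At (3, 3, 1): (-4, 12, 36).

(-4, 12, 36)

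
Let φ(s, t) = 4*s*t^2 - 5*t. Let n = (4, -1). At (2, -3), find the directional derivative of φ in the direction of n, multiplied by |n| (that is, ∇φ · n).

∂φ/∂s = 4*t^2
∂φ/∂t = 8*s*t - 5
∇φ at (2, -3) = (36, -53)
∇φ · n = (36)(4) + (-53)(-1) = 197

197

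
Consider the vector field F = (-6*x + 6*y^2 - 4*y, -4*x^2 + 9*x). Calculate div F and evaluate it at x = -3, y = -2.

-6

∂F₁/∂x = -6
∂F₂/∂y = 0
∇·F = -6
At (-3, -2): -6.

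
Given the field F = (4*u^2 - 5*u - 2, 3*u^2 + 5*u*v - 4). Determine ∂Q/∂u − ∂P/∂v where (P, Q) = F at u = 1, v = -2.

∂F₂/∂u = 6*u + 5*v
∂F₁/∂v = 0
Scalar curl = 6*u + 5*v
At (1, -2): -4.

-4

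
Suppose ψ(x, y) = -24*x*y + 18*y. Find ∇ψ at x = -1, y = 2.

(-48, 42)

∂ψ/∂x = -24*y
∂ψ/∂y = -24*x + 18
∇ψ = (-24*y, -24*x + 18)
At (-1, 2): (-48, 42).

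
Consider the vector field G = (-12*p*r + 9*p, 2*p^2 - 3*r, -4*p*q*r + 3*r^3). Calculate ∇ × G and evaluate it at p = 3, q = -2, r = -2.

(27, -20, 12)

(∇×G)₁ = ∂G₃/∂q − ∂G₂/∂r = -4*p*r + 3
(∇×G)₂ = ∂G₁/∂r − ∂G₃/∂p = -12*p + 4*q*r
(∇×G)₃ = ∂G₂/∂p − ∂G₁/∂q = 4*p
∇×G = (-4*p*r + 3, -12*p + 4*q*r, 4*p)
At (3, -2, -2): (27, -20, 12).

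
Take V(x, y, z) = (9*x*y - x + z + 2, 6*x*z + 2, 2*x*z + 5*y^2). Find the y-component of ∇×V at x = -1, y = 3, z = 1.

(∇×V)_2 = ∂V₁/∂z − ∂V₃/∂x
= 1 − (2*z)
= -2*z + 1
At (-1, 3, 1): -1.

-1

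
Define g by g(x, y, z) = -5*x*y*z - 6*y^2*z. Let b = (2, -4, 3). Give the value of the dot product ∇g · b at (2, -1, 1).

14

∂g/∂x = -5*y*z
∂g/∂y = -5*x*z - 12*y*z
∂g/∂z = -5*x*y - 6*y^2
∇g at (2, -1, 1) = (5, 2, 4)
∇g · b = (5)(2) + (2)(-4) + (4)(3) = 14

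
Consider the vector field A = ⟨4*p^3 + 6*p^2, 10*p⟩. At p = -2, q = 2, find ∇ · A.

24

∂A₁/∂p = 12*p^2 + 12*p
∂A₂/∂q = 0
∇·A = 12*p^2 + 12*p
At (-2, 2): 24.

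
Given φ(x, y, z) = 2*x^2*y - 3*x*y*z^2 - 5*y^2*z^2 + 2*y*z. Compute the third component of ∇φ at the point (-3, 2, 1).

(∇φ)_3 = ∂φ/∂z = -6*x*y*z - 10*y^2*z + 2*y
At (-3, 2, 1): 0.

0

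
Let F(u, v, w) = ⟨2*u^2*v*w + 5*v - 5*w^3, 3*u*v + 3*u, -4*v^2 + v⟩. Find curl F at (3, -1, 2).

(9, -78, -41)

(∇×F)₁ = ∂F₃/∂v − ∂F₂/∂w = -8*v + 1
(∇×F)₂ = ∂F₁/∂w − ∂F₃/∂u = 2*u^2*v - 15*w^2
(∇×F)₃ = ∂F₂/∂u − ∂F₁/∂v = -2*u^2*w + 3*v - 2
∇×F = (-8*v + 1, 2*u^2*v - 15*w^2, -2*u^2*w + 3*v - 2)
At (3, -1, 2): (9, -78, -41).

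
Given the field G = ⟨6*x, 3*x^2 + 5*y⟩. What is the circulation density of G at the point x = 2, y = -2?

12

∂G₂/∂x = 6*x
∂G₁/∂y = 0
Scalar curl = 6*x
At (2, -2): 12.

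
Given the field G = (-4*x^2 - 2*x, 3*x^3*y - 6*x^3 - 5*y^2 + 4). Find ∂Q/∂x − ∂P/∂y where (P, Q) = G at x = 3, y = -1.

-243

∂G₂/∂x = 9*x^2*y - 18*x^2
∂G₁/∂y = 0
Scalar curl = 9*x^2*y - 18*x^2
At (3, -1): -243.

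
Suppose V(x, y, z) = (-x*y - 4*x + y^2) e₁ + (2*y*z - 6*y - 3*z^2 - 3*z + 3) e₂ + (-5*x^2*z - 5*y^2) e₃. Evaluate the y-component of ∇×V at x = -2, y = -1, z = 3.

-60

(∇×V)_2 = ∂V₁/∂z − ∂V₃/∂x
= 0 − (-10*x*z)
= 10*x*z
At (-2, -1, 3): -60.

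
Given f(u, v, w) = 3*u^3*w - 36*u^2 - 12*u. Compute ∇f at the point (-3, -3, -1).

(123, 0, -81)

∂f/∂u = 9*u^2*w - 72*u - 12
∂f/∂v = 0
∂f/∂w = 3*u^3
∇f = (9*u^2*w - 72*u - 12, 0, 3*u^3)
At (-3, -3, -1): (123, 0, -81).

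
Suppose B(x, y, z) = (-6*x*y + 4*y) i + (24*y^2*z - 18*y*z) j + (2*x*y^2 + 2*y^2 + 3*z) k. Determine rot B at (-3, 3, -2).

(-186, -18, -22)

(∇×B)₁ = ∂B₃/∂y − ∂B₂/∂z = 4*x*y - 24*y^2 + 22*y
(∇×B)₂ = ∂B₁/∂z − ∂B₃/∂x = -2*y^2
(∇×B)₃ = ∂B₂/∂x − ∂B₁/∂y = 6*x - 4
∇×B = (4*x*y - 24*y^2 + 22*y, -2*y^2, 6*x - 4)
At (-3, 3, -2): (-186, -18, -22).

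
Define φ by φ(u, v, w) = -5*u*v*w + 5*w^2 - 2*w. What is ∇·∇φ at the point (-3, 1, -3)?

∂²φ/∂u² = 0
∂²φ/∂v² = 0
∂²φ/∂w² = 10
∇²φ = 10
At (-3, 1, -3): 10.

10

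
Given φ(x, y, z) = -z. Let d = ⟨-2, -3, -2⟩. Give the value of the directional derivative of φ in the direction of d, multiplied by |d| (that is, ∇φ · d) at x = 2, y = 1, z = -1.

∂φ/∂x = 0
∂φ/∂y = 0
∂φ/∂z = -1
∇φ at (2, 1, -1) = (0, 0, -1)
∇φ · d = (0)(-2) + (0)(-3) + (-1)(-2) = 2

2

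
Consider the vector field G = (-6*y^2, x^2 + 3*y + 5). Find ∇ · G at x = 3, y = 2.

∂G₁/∂x = 0
∂G₂/∂y = 3
∇·G = 3
At (3, 2): 3.

3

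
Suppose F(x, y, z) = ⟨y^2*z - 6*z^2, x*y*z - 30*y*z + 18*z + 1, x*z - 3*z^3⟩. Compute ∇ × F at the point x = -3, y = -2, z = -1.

(-84, 17, -2)

(∇×F)₁ = ∂F₃/∂y − ∂F₂/∂z = -x*y + 30*y - 18
(∇×F)₂ = ∂F₁/∂z − ∂F₃/∂x = y^2 - 13*z
(∇×F)₃ = ∂F₂/∂x − ∂F₁/∂y = -y*z
∇×F = (-x*y + 30*y - 18, y^2 - 13*z, -y*z)
At (-3, -2, -1): (-84, 17, -2).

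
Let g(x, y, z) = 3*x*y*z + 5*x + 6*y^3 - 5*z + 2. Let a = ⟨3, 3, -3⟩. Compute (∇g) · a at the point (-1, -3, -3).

597

∂g/∂x = 3*y*z + 5
∂g/∂y = 3*x*z + 18*y^2
∂g/∂z = 3*x*y - 5
∇g at (-1, -3, -3) = (32, 171, 4)
∇g · a = (32)(3) + (171)(3) + (4)(-3) = 597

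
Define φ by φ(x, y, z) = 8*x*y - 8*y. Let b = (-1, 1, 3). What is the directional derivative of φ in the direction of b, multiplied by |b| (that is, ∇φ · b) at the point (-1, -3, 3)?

8

∂φ/∂x = 8*y
∂φ/∂y = 8*x - 8
∂φ/∂z = 0
∇φ at (-1, -3, 3) = (-24, -16, 0)
∇φ · b = (-24)(-1) + (-16)(1) + (0)(3) = 8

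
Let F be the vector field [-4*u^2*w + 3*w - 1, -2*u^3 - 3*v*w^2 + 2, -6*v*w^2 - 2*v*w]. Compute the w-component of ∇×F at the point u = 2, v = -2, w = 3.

-24

(∇×F)_3 = ∂F₂/∂u − ∂F₁/∂v
= -6*u^2 − (0)
= -6*u^2
At (2, -2, 3): -24.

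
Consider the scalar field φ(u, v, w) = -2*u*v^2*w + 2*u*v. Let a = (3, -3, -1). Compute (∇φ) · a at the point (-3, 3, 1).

-180

∂φ/∂u = -2*v^2*w + 2*v
∂φ/∂v = -4*u*v*w + 2*u
∂φ/∂w = -2*u*v^2
∇φ at (-3, 3, 1) = (-12, 30, 54)
∇φ · a = (-12)(3) + (30)(-3) + (54)(-1) = -180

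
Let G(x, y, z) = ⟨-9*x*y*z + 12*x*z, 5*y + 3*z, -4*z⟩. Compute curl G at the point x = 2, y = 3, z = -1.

(-3, -30, -18)

(∇×G)₁ = ∂G₃/∂y − ∂G₂/∂z = -3
(∇×G)₂ = ∂G₁/∂z − ∂G₃/∂x = -9*x*y + 12*x
(∇×G)₃ = ∂G₂/∂x − ∂G₁/∂y = 9*x*z
∇×G = (-3, -9*x*y + 12*x, 9*x*z)
At (2, 3, -1): (-3, -30, -18).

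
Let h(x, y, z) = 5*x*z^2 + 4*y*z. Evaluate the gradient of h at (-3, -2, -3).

∂h/∂x = 5*z^2
∂h/∂y = 4*z
∂h/∂z = 10*x*z + 4*y
∇h = (5*z^2, 4*z, 10*x*z + 4*y)
At (-3, -2, -3): (45, -12, 82).

(45, -12, 82)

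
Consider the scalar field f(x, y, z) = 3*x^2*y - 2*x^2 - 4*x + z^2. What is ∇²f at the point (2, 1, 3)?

4

∂²f/∂x² = 2*(3*y - 2)
∂²f/∂y² = 0
∂²f/∂z² = 2
∇²f = 6*y - 2
At (2, 1, 3): 4.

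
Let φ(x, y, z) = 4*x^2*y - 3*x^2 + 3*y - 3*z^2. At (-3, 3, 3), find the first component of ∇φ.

(∇φ)_1 = ∂φ/∂x = 8*x*y - 6*x
At (-3, 3, 3): -54.

-54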